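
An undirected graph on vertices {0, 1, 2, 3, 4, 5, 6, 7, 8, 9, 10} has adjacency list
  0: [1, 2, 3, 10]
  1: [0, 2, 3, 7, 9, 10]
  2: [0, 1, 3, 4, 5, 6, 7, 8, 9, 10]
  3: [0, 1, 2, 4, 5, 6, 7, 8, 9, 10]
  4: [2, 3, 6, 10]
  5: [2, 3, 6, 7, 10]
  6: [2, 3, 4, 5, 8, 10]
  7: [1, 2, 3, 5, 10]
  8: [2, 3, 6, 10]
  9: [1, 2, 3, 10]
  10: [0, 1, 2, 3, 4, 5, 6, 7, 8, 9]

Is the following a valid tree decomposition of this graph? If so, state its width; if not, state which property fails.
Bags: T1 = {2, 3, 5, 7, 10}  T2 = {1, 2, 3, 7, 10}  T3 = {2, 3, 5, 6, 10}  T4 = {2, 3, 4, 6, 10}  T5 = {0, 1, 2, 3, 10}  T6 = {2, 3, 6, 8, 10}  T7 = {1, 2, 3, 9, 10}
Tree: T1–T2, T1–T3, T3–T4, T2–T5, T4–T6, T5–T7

Yes; width 4.

Every vertex of G appears in some bag (union = {0, 1, 2, 3, 4, 5, 6, 7, 8, 9, 10}); every edge is covered by a bag; and for each vertex v the set of bags containing v is connected in the bag tree. The decomposition is therefore valid. The largest bag has 5 vertices, so the width is 4.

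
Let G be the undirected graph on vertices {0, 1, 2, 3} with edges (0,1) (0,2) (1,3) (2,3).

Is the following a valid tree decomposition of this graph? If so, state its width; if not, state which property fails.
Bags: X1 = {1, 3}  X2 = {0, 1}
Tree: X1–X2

No — vertex 2 appears in no bag.

A tree decomposition must satisfy three properties: every vertex lies in some bag; for every edge, both endpoints lie together in some bag; and for every vertex, the bags containing it form a connected subtree. Here vertex 2 appears in no bag, so the decomposition is invalid.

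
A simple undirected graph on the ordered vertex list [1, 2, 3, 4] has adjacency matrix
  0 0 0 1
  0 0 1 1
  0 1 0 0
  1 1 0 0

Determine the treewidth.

1

A width-1 tree decomposition is:
Bags: B1 = {2, 4}  B2 = {1, 4}  B3 = {2, 3}
Tree: B1–B2, B1–B3
Every bag has size at most 2, so the width is 2 − 1 = 1 and tw(G) ≤ 1. G has an edge, so its treewidth is at least 1. Hence tw(G) = 1 exactly.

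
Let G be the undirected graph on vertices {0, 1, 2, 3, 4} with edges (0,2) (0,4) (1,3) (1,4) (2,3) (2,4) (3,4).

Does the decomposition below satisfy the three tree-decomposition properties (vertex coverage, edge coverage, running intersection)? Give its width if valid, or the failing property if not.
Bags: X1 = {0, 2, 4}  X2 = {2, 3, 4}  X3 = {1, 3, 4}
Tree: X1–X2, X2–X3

Checking the three conditions: (i) the bags cover all of {0, 1, 2, 3, 4}; (ii) for each edge, some bag contains both endpoints; (iii) the bags containing any fixed vertex form a subtree. All hold, so the decomposition is valid with width 3 − 1 = 2.

Yes; width 2.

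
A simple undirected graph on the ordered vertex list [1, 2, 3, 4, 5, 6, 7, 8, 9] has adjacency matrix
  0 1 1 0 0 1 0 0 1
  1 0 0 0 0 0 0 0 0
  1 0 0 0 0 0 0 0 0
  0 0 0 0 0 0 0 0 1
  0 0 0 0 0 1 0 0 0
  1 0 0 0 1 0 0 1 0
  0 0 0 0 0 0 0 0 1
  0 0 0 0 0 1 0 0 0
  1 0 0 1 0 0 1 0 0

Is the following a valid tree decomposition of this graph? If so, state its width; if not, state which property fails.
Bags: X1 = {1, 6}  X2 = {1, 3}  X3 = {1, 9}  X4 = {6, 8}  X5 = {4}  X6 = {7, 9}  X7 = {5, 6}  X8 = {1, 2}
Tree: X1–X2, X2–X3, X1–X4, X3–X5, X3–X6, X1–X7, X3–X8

A tree decomposition must satisfy three properties: every vertex lies in some bag; for every edge, both endpoints lie together in some bag; and for every vertex, the bags containing it form a connected subtree. Here edge (9,4) lies in no bag, so the decomposition is invalid.

No — edge (9,4) lies in no bag.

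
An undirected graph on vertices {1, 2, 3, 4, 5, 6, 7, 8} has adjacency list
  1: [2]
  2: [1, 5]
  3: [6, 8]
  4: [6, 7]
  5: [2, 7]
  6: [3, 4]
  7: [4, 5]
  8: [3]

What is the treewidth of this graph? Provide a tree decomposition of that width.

Treewidth 1.
Bags: B1 = {1, 2}  B2 = {2, 5}  B3 = {5, 7}  B4 = {4, 7}  B5 = {4, 6}  B6 = {3, 6}  B7 = {3, 8}
Tree: B1–B2, B2–B3, B3–B4, B4–B5, B5–B6, B6–B7

Each bag holds 2 vertices, so the decomposition has width 1, which upper-bounds the treewidth. Any graph with an edge has treewidth ≥ 1, and G has the edge 1–2. Combining the bounds, tw(G) = 1.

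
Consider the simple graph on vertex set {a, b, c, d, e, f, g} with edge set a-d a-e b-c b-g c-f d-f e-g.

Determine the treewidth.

A width-2 tree decomposition is:
Bags: B1 = {a, d, f}  B2 = {a, e, f}  B3 = {e, f, g}  B4 = {b, f, g}  B5 = {b, c, f}
Tree: B1–B2, B2–B3, B3–B4, B4–B5
Every bag has size at most 3, so the width is 3 − 1 = 2 and tw(G) ≤ 2. For the lower bound, G contains the cycle f–d–a–e–g–b–c–f, so G is not a forest; only forests have treewidth ≤ 1, hence tw(G) ≥ 2. Combining the bounds, tw(G) = 2.

2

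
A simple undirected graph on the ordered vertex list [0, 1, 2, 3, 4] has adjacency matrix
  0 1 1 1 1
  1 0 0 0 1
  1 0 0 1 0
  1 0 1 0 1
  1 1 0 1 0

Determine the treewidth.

2

A width-2 tree decomposition is:
Bags: B1 = {0, 3, 4}  B2 = {0, 1, 4}  B3 = {0, 2, 3}
Tree: B1–B2, B1–B3
Each bag holds 3 vertices, so the decomposition has width 2, which upper-bounds the treewidth. For the lower bound, the 3 vertices {0, 1, 4} are pairwise adjacent, and any tree decomposition puts a clique entirely inside one bag — forcing width ≥ 2. Hence tw(G) = 2 exactly.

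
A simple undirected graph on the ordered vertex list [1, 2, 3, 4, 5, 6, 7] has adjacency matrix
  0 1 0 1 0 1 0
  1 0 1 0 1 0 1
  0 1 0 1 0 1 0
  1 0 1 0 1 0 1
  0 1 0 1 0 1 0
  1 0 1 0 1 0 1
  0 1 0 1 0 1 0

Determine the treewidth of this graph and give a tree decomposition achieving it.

Every bag has size at most 4, so the width is 4 − 1 = 3 and tw(G) ≤ 3. For the lower bound: the 4 vertex sets {1,4}, {3,6}, {2}, {5} are disjoint, each induces a connected subgraph, and every pair is joined by at least one edge of G. Contracting each set to a single vertex therefore yields K_{4} as a minor, and since treewidth is minor-monotone, tw(G) ≥ tw(K_{4}) = 3. Therefore the treewidth is 3.

Treewidth 3.
One such decomposition:
Bags: B1 = {1, 2, 4, 6}  B2 = {2, 3, 4, 6}  B3 = {2, 4, 5, 6}  B4 = {2, 4, 6, 7}
Tree: B1–B2, B2–B3, B3–B4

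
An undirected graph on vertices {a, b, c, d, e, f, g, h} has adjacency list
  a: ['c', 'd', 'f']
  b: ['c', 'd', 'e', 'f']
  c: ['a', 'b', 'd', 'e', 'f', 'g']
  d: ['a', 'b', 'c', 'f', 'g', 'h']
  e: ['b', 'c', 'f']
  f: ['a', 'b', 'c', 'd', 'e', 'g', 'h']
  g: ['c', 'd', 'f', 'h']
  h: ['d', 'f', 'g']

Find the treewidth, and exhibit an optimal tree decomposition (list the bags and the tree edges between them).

Treewidth 3.
One optimal decomposition is:
Bags: B1 = {b, c, d, f}  B2 = {a, c, d, f}  B3 = {c, d, f, g}  B4 = {b, c, e, f}  B5 = {d, f, g, h}
Tree: B1–B2, B2–B3, B1–B4, B3–B5

Each bag holds 4 vertices, so the decomposition has width 3, which upper-bounds the treewidth. For the lower bound, the 4 vertices {d, f, g, h} are pairwise adjacent, and any tree decomposition puts a clique entirely inside one bag — forcing width ≥ 3. Hence tw(G) = 3 exactly.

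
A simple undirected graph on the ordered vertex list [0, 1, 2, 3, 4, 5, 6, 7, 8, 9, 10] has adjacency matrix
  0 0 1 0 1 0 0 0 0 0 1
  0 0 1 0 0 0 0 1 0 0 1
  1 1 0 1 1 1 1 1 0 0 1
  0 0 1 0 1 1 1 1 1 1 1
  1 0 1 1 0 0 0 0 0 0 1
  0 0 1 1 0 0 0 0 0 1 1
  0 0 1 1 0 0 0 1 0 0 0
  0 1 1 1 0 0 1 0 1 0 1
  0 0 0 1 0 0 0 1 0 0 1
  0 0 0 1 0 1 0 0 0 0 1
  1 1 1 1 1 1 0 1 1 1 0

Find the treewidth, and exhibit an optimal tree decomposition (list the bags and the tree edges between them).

Each bag holds 4 vertices, so the decomposition has width 3, which upper-bounds the treewidth. For the lower bound, the 4 vertices {3, 7, 8, 10} are pairwise adjacent, and any tree decomposition puts a clique entirely inside one bag — forcing width ≥ 3. The upper and lower bounds meet at 3, so that is the treewidth.

Treewidth 3.
One such decomposition:
Bags: B1 = {2, 3, 4, 10}  B2 = {2, 3, 5, 10}  B3 = {2, 3, 7, 10}  B4 = {3, 7, 8, 10}  B5 = {1, 2, 7, 10}  B6 = {0, 2, 4, 10}  B7 = {2, 3, 6, 7}  B8 = {3, 5, 9, 10}
Tree: B1–B2, B2–B3, B3–B4, B3–B5, B1–B6, B3–B7, B2–B8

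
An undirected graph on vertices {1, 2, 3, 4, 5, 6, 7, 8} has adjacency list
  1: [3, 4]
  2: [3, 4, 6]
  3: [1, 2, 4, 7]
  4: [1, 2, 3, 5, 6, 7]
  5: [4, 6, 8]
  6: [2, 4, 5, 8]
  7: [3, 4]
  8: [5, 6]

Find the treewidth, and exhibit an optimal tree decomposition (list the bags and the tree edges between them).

Treewidth 2.
One such decomposition:
Bags: B1 = {4, 5, 6}  B2 = {2, 4, 6}  B3 = {5, 6, 8}  B4 = {2, 3, 4}  B5 = {3, 4, 7}  B6 = {1, 3, 4}
Tree: B1–B2, B1–B3, B2–B4, B4–B5, B5–B6

Each bag holds 3 vertices, so the decomposition has width 2, which upper-bounds the treewidth. Conversely, {5, 6, 8} is a clique of size 3, and the vertices of any clique must share a bag in every tree decomposition; so some bag has ≥ 3 vertices and tw(G) ≥ 2. The upper and lower bounds meet at 2, so that is the treewidth.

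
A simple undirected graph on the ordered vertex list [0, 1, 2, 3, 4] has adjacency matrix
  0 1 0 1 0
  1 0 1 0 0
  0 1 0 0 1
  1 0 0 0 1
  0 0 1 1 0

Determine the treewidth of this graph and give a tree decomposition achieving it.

Treewidth 2.
One optimal decomposition is:
Bags: B1 = {2, 3, 4}  B2 = {1, 2, 3}  B3 = {0, 1, 3}
Tree: B1–B2, B2–B3

Every bag has size at most 3, so the width is 3 − 1 = 2 and tw(G) ≤ 2. Since 3–4–2–1–0–3 is a cycle in G, G is not acyclic. Forests are exactly the graphs of treewidth ≤ 1, so tw(G) ≥ 2. Hence tw(G) = 2 exactly.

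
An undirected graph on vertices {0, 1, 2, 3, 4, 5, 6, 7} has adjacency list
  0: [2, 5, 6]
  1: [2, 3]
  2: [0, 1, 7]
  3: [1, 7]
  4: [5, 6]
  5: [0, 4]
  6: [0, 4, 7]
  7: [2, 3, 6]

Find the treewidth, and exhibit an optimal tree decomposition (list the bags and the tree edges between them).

Each bag holds 3 vertices, so the decomposition has width 2, which upper-bounds the treewidth. Since 4–5–0–6–4 is a cycle in G, G is not acyclic. Forests are exactly the graphs of treewidth ≤ 1, so tw(G) ≥ 2. Combining the bounds, tw(G) = 2.

Treewidth 2.
Bags: B1 = {4, 5, 6}  B2 = {0, 5, 6}  B3 = {0, 6, 7}  B4 = {0, 2, 7}  B5 = {2, 3, 7}  B6 = {1, 2, 3}
Tree: B1–B2, B2–B3, B3–B4, B4–B5, B5–B6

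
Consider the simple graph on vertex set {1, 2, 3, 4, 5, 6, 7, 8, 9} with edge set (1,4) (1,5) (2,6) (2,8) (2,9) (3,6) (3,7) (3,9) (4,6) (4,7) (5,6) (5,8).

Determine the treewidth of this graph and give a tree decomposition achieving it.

The largest bag has 4 vertices, giving width 3; this decomposition certifies tw(G) ≤ 3. For the lower bound: the 4 vertex sets {2,8,9}, {3}, {6}, {1,4,5,7} are disjoint, each induces a connected subgraph, and every pair is joined by at least one edge of G. Contracting each set to a single vertex therefore yields K_{4} as a minor, and since treewidth is minor-monotone, tw(G) ≥ tw(K_{4}) = 3. Therefore the treewidth is 3.

Treewidth 3.
One such decomposition:
Bags: B1 = {2, 3, 8, 9}  B2 = {2, 3, 6, 8}  B3 = {3, 5, 6, 8}  B4 = {3, 5, 6, 7}  B5 = {4, 5, 6, 7}  B6 = {1, 4, 5, 7}
Tree: B1–B2, B2–B3, B3–B4, B4–B5, B5–B6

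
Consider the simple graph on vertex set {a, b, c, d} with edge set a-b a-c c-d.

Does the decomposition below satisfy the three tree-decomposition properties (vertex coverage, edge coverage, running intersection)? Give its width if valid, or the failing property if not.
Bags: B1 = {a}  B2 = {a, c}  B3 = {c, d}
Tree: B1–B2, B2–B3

No — vertex b appears in no bag.

A tree decomposition must satisfy three properties: every vertex lies in some bag; for every edge, both endpoints lie together in some bag; and for every vertex, the bags containing it form a connected subtree. Here vertex b appears in no bag, so the decomposition is invalid.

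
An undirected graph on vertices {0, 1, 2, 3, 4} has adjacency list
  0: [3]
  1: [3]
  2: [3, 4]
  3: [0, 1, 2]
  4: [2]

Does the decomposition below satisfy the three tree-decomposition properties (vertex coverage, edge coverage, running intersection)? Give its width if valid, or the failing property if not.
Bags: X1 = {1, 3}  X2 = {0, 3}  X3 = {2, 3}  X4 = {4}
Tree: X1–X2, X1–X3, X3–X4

A tree decomposition must satisfy three properties: every vertex lies in some bag; for every edge, both endpoints lie together in some bag; and for every vertex, the bags containing it form a connected subtree. Here edge (2,4) lies in no bag, so the decomposition is invalid.

No — edge (2,4) lies in no bag.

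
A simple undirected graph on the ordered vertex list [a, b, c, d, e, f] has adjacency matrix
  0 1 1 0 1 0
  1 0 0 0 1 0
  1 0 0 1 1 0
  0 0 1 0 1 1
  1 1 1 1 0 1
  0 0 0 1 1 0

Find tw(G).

A width-2 tree decomposition is:
Bags: B1 = {c, d, e}  B2 = {a, c, e}  B3 = {a, b, e}  B4 = {d, e, f}
Tree: B1–B2, B2–B3, B1–B4
Every bag has size at most 3, so the width is 3 − 1 = 2 and tw(G) ≤ 2. For the lower bound, the 3 vertices {c, d, e} are pairwise adjacent, and any tree decomposition puts a clique entirely inside one bag — forcing width ≥ 2. Combining the bounds, tw(G) = 2.

2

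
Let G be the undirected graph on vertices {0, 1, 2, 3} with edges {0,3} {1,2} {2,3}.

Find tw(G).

1

A width-1 tree decomposition is:
Bags: B1 = {0, 3}  B2 = {2, 3}  B3 = {1, 2}
Tree: B1–B2, B2–B3
The largest bag has 2 vertices, giving width 1; this decomposition certifies tw(G) ≤ 1. G has an edge, so its treewidth is at least 1. Therefore the treewidth is 1.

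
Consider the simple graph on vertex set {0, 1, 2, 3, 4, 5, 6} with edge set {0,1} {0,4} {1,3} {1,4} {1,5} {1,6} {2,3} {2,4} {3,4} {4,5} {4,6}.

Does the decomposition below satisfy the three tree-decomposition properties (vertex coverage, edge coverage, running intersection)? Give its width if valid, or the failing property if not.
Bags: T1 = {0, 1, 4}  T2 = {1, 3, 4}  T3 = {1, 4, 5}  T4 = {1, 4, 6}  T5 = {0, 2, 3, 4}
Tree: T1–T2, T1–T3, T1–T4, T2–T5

A tree decomposition must satisfy three properties: every vertex lies in some bag; for every edge, both endpoints lie together in some bag; and for every vertex, the bags containing it form a connected subtree. Here bags containing vertex 0 are not connected in the tree, so the decomposition is invalid.

No — bags containing vertex 0 are not connected in the tree.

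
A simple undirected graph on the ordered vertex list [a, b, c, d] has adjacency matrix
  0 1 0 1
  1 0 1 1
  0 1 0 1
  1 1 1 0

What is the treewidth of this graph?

A width-2 tree decomposition is:
Bags: B1 = {a, b, d}  B2 = {b, c, d}
Tree: B1–B2
Each bag holds 3 vertices, so the decomposition has width 2, which upper-bounds the treewidth. On the other hand G contains the 3-clique {b, c, d}. A clique must lie in a single bag of any decomposition, so no decomposition can have width below 2. The upper and lower bounds meet at 2, so that is the treewidth.

2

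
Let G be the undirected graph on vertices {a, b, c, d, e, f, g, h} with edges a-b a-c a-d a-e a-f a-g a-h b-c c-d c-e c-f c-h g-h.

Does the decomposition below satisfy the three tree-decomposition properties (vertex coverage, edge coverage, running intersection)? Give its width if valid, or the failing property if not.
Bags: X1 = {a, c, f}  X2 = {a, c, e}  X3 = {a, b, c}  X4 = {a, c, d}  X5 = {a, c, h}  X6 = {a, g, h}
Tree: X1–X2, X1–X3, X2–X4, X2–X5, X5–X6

Vertex coverage: the bags together contain {a, b, c, d, e, f, g, h}, the full vertex set. Edge coverage: each edge of G has both endpoints in at least one bag. Running intersection: for every vertex, the bags containing it form a connected subtree. All three properties hold, so this is a valid tree decomposition of width max|bag| − 1 = 2, and hence tw(G) ≤ 2.

Yes; width 2.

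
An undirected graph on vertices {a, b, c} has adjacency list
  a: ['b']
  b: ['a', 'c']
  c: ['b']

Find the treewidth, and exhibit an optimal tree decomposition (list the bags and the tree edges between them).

Treewidth 1.
One such decomposition:
Bags: B1 = {a, b}  B2 = {b, c}
Tree: B1–B2

The largest bag has 2 vertices, giving width 1; this decomposition certifies tw(G) ≤ 1. G has an edge, so its treewidth is at least 1. Therefore the treewidth is 1.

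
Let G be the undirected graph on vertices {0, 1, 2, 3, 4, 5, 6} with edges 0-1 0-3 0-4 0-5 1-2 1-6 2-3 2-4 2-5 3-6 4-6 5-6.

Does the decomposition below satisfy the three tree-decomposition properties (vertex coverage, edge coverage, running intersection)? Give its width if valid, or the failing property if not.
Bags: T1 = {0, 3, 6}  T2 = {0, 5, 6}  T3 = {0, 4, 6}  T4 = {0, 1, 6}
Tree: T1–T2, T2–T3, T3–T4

No — vertex 2 appears in no bag.

A tree decomposition must satisfy three properties: every vertex lies in some bag; for every edge, both endpoints lie together in some bag; and for every vertex, the bags containing it form a connected subtree. Here vertex 2 appears in no bag, so the decomposition is invalid.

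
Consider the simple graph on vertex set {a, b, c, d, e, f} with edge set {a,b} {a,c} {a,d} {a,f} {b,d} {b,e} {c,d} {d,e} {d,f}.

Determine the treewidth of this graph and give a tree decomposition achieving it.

The largest bag has 3 vertices, giving width 2; this decomposition certifies tw(G) ≤ 2. For the lower bound, the 3 vertices {b, d, e} are pairwise adjacent, and any tree decomposition puts a clique entirely inside one bag — forcing width ≥ 2. Hence tw(G) = 2 exactly.

Treewidth 2.
Bags: B1 = {a, d, f}  B2 = {a, c, d}  B3 = {a, b, d}  B4 = {b, d, e}
Tree: B1–B2, B2–B3, B3–B4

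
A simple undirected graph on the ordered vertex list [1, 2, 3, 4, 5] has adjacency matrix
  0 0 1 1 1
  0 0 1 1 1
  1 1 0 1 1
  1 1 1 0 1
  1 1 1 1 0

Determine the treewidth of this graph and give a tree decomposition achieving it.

Treewidth 3.
Bags: B1 = {1, 3, 4, 5}  B2 = {2, 3, 4, 5}
Tree: B1–B2

Each bag holds 4 vertices, so the decomposition has width 3, which upper-bounds the treewidth. For the lower bound, the 4 vertices {1, 3, 4, 5} are pairwise adjacent, and any tree decomposition puts a clique entirely inside one bag — forcing width ≥ 3. Hence tw(G) = 3 exactly.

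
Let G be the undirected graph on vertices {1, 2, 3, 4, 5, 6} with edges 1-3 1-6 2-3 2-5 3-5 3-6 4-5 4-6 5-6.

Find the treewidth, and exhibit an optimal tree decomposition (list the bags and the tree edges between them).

Treewidth 2.
One optimal decomposition is:
Bags: B1 = {3, 5, 6}  B2 = {1, 3, 6}  B3 = {4, 5, 6}  B4 = {2, 3, 5}
Tree: B1–B2, B1–B3, B1–B4

Each bag holds 3 vertices, so the decomposition has width 2, which upper-bounds the treewidth. For the lower bound, the 3 vertices {1, 3, 6} are pairwise adjacent, and any tree decomposition puts a clique entirely inside one bag — forcing width ≥ 2. The upper and lower bounds meet at 2, so that is the treewidth.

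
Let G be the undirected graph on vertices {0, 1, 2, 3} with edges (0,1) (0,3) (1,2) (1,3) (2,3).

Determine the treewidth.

A width-2 tree decomposition is:
Bags: B1 = {1, 2, 3}  B2 = {0, 1, 3}
Tree: B1–B2
Every bag has size at most 3, so the width is 3 − 1 = 2 and tw(G) ≤ 2. Conversely, {0, 1, 3} is a clique of size 3, and the vertices of any clique must share a bag in every tree decomposition; so some bag has ≥ 3 vertices and tw(G) ≥ 2. The upper and lower bounds meet at 2, so that is the treewidth.

2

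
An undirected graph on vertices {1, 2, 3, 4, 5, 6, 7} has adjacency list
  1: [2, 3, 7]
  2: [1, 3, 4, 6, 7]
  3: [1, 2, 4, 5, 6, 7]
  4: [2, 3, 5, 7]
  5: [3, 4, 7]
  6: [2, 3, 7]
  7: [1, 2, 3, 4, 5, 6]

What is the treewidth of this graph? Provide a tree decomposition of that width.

Every bag has size at most 4, so the width is 4 − 1 = 3 and tw(G) ≤ 3. Conversely, {1, 2, 3, 7} is a clique of size 4, and the vertices of any clique must share a bag in every tree decomposition; so some bag has ≥ 4 vertices and tw(G) ≥ 3. Hence tw(G) = 3 exactly.

Treewidth 3.
One such decomposition:
Bags: B1 = {2, 3, 4, 7}  B2 = {2, 3, 6, 7}  B3 = {3, 4, 5, 7}  B4 = {1, 2, 3, 7}
Tree: B1–B2, B1–B3, B2–B4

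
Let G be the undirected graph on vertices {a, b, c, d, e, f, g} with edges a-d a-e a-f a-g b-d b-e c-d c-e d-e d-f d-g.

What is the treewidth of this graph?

A width-2 tree decomposition is:
Bags: B1 = {a, d, g}  B2 = {a, d, f}  B3 = {a, d, e}  B4 = {c, d, e}  B5 = {b, d, e}
Tree: B1–B2, B2–B3, B3–B4, B4–B5
Each bag holds 3 vertices, so the decomposition has width 2, which upper-bounds the treewidth. Conversely, {c, d, e} is a clique of size 3, and the vertices of any clique must share a bag in every tree decomposition; so some bag has ≥ 3 vertices and tw(G) ≥ 2. Combining the bounds, tw(G) = 2.

2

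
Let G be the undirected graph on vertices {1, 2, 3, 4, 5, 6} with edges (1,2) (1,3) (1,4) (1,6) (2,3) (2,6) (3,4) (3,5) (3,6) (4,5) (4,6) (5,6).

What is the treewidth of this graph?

3

A width-3 tree decomposition is:
Bags: B1 = {1, 2, 3, 6}  B2 = {1, 3, 4, 6}  B3 = {3, 4, 5, 6}
Tree: B1–B2, B2–B3
Each bag holds 4 vertices, so the decomposition has width 3, which upper-bounds the treewidth. On the other hand G contains the 4-clique {1, 2, 3, 6}. A clique must lie in a single bag of any decomposition, so no decomposition can have width below 3. Hence tw(G) = 3 exactly.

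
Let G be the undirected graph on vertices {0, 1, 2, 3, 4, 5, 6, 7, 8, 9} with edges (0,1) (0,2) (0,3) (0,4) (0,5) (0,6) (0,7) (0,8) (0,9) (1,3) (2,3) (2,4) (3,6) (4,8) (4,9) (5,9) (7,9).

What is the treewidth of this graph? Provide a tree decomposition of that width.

Treewidth 2.
Bags: B1 = {0, 2, 4}  B2 = {0, 4, 9}  B3 = {0, 5, 9}  B4 = {0, 4, 8}  B5 = {0, 7, 9}  B6 = {0, 2, 3}  B7 = {0, 1, 3}  B8 = {0, 3, 6}
Tree: B1–B2, B2–B3, B1–B4, B3–B5, B1–B6, B6–B7, B6–B8

Each bag holds 3 vertices, so the decomposition has width 2, which upper-bounds the treewidth. For the lower bound, the 3 vertices {0, 1, 3} are pairwise adjacent, and any tree decomposition puts a clique entirely inside one bag — forcing width ≥ 2. The upper and lower bounds meet at 2, so that is the treewidth.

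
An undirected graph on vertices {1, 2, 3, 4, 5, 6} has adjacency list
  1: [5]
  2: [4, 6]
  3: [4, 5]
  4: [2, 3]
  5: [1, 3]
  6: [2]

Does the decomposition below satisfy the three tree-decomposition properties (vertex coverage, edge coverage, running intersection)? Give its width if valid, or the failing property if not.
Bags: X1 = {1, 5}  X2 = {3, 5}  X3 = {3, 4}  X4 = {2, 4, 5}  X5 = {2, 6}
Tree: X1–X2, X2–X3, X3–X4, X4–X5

A tree decomposition must satisfy three properties: every vertex lies in some bag; for every edge, both endpoints lie together in some bag; and for every vertex, the bags containing it form a connected subtree. Here bags containing vertex 5 are not connected in the tree, so the decomposition is invalid.

No — bags containing vertex 5 are not connected in the tree.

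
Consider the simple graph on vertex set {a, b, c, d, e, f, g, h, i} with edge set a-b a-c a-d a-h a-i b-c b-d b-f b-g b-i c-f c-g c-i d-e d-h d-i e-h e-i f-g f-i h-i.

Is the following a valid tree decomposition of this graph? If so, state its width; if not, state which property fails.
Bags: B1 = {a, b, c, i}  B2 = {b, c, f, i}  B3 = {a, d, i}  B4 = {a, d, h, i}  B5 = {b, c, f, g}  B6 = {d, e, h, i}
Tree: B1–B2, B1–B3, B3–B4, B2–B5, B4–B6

A tree decomposition must satisfy three properties: every vertex lies in some bag; for every edge, both endpoints lie together in some bag; and for every vertex, the bags containing it form a connected subtree. Here edge (b,d) lies in no bag, so the decomposition is invalid.

No — edge (b,d) lies in no bag.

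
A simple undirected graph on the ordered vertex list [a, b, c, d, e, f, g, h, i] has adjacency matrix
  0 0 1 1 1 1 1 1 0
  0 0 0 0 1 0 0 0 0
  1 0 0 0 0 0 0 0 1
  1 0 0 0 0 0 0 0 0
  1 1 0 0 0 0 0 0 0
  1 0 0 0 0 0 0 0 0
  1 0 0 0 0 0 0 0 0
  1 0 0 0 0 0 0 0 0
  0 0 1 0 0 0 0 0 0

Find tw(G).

A width-1 tree decomposition is:
Bags: B1 = {a, h}  B2 = {a, g}  B3 = {a, e}  B4 = {a, c}  B5 = {a, d}  B6 = {b, e}  B7 = {c, i}  B8 = {a, f}
Tree: B1–B2, B2–B3, B3–B4, B3–B5, B3–B6, B4–B7, B4–B8
Each bag holds 2 vertices, so the decomposition has width 1, which upper-bounds the treewidth. Since G has at least one edge (e.g. a–h), it is not an edgeless graph, so tw(G) ≥ 1. Hence tw(G) = 1 exactly.

1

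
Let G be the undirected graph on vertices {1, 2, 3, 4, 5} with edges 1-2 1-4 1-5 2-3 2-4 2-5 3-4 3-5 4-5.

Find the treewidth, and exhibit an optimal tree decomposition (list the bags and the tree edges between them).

The largest bag has 4 vertices, giving width 3; this decomposition certifies tw(G) ≤ 3. For the lower bound, the 4 vertices {1, 2, 4, 5} are pairwise adjacent, and any tree decomposition puts a clique entirely inside one bag — forcing width ≥ 3. The upper and lower bounds meet at 3, so that is the treewidth.

Treewidth 3.
One such decomposition:
Bags: B1 = {1, 2, 4, 5}  B2 = {2, 3, 4, 5}
Tree: B1–B2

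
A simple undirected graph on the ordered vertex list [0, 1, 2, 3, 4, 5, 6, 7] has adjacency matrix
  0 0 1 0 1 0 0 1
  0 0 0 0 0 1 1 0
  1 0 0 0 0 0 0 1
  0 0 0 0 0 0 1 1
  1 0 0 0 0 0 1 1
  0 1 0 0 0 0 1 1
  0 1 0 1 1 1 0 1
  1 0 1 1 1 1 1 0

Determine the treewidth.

A width-2 tree decomposition is:
Bags: B1 = {0, 2, 7}  B2 = {0, 4, 7}  B3 = {4, 6, 7}  B4 = {5, 6, 7}  B5 = {3, 6, 7}  B6 = {1, 5, 6}
Tree: B1–B2, B2–B3, B3–B4, B3–B5, B4–B6
The largest bag has 3 vertices, giving width 2; this decomposition certifies tw(G) ≤ 2. Conversely, {1, 5, 6} is a clique of size 3, and the vertices of any clique must share a bag in every tree decomposition; so some bag has ≥ 3 vertices and tw(G) ≥ 2. Therefore the treewidth is 2.

2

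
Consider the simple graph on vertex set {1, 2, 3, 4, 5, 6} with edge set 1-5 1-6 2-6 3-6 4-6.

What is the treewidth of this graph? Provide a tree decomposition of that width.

The largest bag has 2 vertices, giving width 1; this decomposition certifies tw(G) ≤ 1. Since G has at least one edge (e.g. 6–1), it is not an edgeless graph, so tw(G) ≥ 1. Hence tw(G) = 1 exactly.

Treewidth 1.
Bags: B1 = {1, 6}  B2 = {1, 5}  B3 = {3, 6}  B4 = {2, 6}  B5 = {4, 6}
Tree: B1–B2, B1–B3, B1–B4, B3–B5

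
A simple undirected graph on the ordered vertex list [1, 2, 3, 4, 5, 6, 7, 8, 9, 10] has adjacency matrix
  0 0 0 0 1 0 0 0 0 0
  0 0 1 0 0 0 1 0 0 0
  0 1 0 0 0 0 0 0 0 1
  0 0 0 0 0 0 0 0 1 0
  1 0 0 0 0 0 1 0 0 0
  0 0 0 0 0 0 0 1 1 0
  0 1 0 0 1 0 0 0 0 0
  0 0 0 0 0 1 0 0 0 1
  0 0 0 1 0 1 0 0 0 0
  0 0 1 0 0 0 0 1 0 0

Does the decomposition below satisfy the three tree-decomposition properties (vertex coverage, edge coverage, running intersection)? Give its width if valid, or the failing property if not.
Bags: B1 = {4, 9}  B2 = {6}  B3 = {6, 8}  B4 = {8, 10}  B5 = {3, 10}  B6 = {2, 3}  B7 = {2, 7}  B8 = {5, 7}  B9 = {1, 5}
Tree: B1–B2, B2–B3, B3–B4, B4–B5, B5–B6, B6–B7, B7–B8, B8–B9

A tree decomposition must satisfy three properties: every vertex lies in some bag; for every edge, both endpoints lie together in some bag; and for every vertex, the bags containing it form a connected subtree. Here edge (9,6) lies in no bag, so the decomposition is invalid.

No — edge (9,6) lies in no bag.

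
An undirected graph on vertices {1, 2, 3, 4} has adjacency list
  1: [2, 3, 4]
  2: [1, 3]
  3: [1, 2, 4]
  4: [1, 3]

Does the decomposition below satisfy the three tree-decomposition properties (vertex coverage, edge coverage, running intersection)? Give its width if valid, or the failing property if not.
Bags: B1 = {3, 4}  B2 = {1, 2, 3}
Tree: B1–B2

No — edge (1,4) lies in no bag.

A tree decomposition must satisfy three properties: every vertex lies in some bag; for every edge, both endpoints lie together in some bag; and for every vertex, the bags containing it form a connected subtree. Here edge (1,4) lies in no bag, so the decomposition is invalid.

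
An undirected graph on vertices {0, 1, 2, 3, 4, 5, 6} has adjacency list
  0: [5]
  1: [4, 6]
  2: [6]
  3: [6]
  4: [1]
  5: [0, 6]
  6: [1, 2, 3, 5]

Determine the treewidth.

A width-1 tree decomposition is:
Bags: B1 = {0, 5}  B2 = {5, 6}  B3 = {2, 6}  B4 = {1, 6}  B5 = {1, 4}  B6 = {3, 6}
Tree: B1–B2, B2–B3, B2–B4, B4–B5, B3–B6
The largest bag has 2 vertices, giving width 1; this decomposition certifies tw(G) ≤ 1. Since G has at least one edge (e.g. 0–5), it is not an edgeless graph, so tw(G) ≥ 1. The upper and lower bounds meet at 1, so that is the treewidth.

1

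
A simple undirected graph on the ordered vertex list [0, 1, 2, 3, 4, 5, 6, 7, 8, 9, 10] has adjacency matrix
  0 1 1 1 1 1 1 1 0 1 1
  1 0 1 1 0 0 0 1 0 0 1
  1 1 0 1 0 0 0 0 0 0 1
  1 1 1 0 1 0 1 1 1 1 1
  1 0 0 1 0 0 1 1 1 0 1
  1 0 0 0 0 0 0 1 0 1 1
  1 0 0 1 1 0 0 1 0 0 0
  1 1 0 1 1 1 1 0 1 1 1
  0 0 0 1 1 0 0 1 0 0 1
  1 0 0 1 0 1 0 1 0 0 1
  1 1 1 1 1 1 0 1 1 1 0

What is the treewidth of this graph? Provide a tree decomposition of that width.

Every bag has size at most 5, so the width is 5 − 1 = 4 and tw(G) ≤ 4. Conversely, {0, 1, 2, 3, 10} is a clique of size 5, and the vertices of any clique must share a bag in every tree decomposition; so some bag has ≥ 5 vertices and tw(G) ≥ 4. Hence tw(G) = 4 exactly.

Treewidth 4.
One optimal decomposition is:
Bags: B1 = {0, 3, 7, 9, 10}  B2 = {0, 3, 4, 7, 10}  B3 = {0, 5, 7, 9, 10}  B4 = {0, 3, 4, 6, 7}  B5 = {0, 1, 3, 7, 10}  B6 = {0, 1, 2, 3, 10}  B7 = {3, 4, 7, 8, 10}
Tree: B1–B2, B1–B3, B2–B4, B2–B5, B5–B6, B2–B7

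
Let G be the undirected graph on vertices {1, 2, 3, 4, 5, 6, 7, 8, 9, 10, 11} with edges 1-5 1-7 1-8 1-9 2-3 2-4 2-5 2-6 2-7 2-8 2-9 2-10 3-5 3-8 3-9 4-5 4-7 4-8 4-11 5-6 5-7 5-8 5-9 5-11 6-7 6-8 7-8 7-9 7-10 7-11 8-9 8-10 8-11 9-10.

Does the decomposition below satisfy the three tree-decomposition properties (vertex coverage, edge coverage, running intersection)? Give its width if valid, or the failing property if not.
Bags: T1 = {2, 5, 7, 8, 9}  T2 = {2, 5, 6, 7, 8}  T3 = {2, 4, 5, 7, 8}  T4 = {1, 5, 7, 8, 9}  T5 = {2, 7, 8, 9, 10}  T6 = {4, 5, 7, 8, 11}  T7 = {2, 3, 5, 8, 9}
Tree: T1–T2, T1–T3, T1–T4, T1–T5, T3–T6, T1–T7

Every vertex of G appears in some bag (union = {1, 2, 3, 4, 5, 6, 7, 8, 9, 10, 11}); every edge is covered by a bag; and for each vertex v the set of bags containing v is connected in the bag tree. The decomposition is therefore valid. The largest bag has 5 vertices, so the width is 4.

Yes; width 4.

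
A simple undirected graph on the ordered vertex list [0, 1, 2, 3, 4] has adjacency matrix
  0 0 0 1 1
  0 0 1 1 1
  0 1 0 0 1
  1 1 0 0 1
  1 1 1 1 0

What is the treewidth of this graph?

2

A width-2 tree decomposition is:
Bags: B1 = {0, 3, 4}  B2 = {1, 3, 4}  B3 = {1, 2, 4}
Tree: B1–B2, B2–B3
Each bag holds 3 vertices, so the decomposition has width 2, which upper-bounds the treewidth. On the other hand G contains the 3-clique {0, 3, 4}. A clique must lie in a single bag of any decomposition, so no decomposition can have width below 2. The upper and lower bounds meet at 2, so that is the treewidth.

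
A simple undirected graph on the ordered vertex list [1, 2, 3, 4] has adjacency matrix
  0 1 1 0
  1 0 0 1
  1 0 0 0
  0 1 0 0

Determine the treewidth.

1

A width-1 tree decomposition is:
Bags: B1 = {1, 2}  B2 = {2, 4}  B3 = {1, 3}
Tree: B1–B2, B1–B3
Every bag has size at most 2, so the width is 2 − 1 = 1 and tw(G) ≤ 1. G has an edge, so its treewidth is at least 1. Combining the bounds, tw(G) = 1.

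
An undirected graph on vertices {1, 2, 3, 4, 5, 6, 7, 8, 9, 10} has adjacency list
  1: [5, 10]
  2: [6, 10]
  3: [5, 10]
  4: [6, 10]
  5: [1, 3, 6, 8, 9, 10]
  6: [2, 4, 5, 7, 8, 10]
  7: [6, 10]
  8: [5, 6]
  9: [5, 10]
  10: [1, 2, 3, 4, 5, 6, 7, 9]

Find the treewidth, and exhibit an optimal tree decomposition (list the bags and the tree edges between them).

Treewidth 2.
Bags: B1 = {1, 5, 10}  B2 = {5, 6, 10}  B3 = {2, 6, 10}  B4 = {5, 9, 10}  B5 = {6, 7, 10}  B6 = {4, 6, 10}  B7 = {5, 6, 8}  B8 = {3, 5, 10}
Tree: B1–B2, B2–B3, B1–B4, B2–B5, B3–B6, B2–B7, B2–B8

Every bag has size at most 3, so the width is 3 − 1 = 2 and tw(G) ≤ 2. On the other hand G contains the 3-clique {5, 6, 8}. A clique must lie in a single bag of any decomposition, so no decomposition can have width below 2. The upper and lower bounds meet at 2, so that is the treewidth.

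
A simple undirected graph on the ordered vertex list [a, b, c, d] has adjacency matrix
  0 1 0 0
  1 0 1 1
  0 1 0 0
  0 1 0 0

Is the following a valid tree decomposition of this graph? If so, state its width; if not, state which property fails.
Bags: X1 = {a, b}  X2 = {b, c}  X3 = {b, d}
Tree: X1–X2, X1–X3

Yes; width 1.

Checking the three conditions: (i) the bags cover all of {a, b, c, d}; (ii) for each edge, some bag contains both endpoints; (iii) the bags containing any fixed vertex form a subtree. All hold, so the decomposition is valid with width 2 − 1 = 1.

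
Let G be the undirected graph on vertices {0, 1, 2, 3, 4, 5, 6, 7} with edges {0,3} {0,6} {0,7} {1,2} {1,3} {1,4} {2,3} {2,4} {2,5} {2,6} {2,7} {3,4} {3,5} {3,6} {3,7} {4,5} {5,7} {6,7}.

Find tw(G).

A width-3 tree decomposition is:
Bags: B1 = {2, 3, 5, 7}  B2 = {2, 3, 6, 7}  B3 = {2, 3, 4, 5}  B4 = {1, 2, 3, 4}  B5 = {0, 3, 6, 7}
Tree: B1–B2, B1–B3, B3–B4, B2–B5
Each bag holds 4 vertices, so the decomposition has width 3, which upper-bounds the treewidth. On the other hand G contains the 4-clique {0, 3, 6, 7}. A clique must lie in a single bag of any decomposition, so no decomposition can have width below 3. Therefore the treewidth is 3.

3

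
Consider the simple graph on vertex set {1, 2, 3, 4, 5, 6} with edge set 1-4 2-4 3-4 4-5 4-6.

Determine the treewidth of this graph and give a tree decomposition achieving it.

Treewidth 1.
One such decomposition:
Bags: B1 = {1, 4}  B2 = {3, 4}  B3 = {4, 6}  B4 = {4, 5}  B5 = {2, 4}
Tree: B1–B2, B2–B3, B3–B4, B4–B5

The largest bag has 2 vertices, giving width 1; this decomposition certifies tw(G) ≤ 1. Since G has at least one edge (e.g. 4–1), it is not an edgeless graph, so tw(G) ≥ 1. The upper and lower bounds meet at 1, so that is the treewidth.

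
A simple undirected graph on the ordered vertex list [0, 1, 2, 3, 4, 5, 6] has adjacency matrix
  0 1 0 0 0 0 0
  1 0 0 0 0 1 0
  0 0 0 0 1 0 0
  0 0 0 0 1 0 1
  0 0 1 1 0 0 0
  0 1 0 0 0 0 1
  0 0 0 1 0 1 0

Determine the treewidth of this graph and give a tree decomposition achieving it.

Treewidth 1.
One optimal decomposition is:
Bags: B1 = {2, 4}  B2 = {3, 4}  B3 = {3, 6}  B4 = {5, 6}  B5 = {1, 5}  B6 = {0, 1}
Tree: B1–B2, B2–B3, B3–B4, B4–B5, B5–B6

The largest bag has 2 vertices, giving width 1; this decomposition certifies tw(G) ≤ 1. Since G has at least one edge (e.g. 2–4), it is not an edgeless graph, so tw(G) ≥ 1. Therefore the treewidth is 1.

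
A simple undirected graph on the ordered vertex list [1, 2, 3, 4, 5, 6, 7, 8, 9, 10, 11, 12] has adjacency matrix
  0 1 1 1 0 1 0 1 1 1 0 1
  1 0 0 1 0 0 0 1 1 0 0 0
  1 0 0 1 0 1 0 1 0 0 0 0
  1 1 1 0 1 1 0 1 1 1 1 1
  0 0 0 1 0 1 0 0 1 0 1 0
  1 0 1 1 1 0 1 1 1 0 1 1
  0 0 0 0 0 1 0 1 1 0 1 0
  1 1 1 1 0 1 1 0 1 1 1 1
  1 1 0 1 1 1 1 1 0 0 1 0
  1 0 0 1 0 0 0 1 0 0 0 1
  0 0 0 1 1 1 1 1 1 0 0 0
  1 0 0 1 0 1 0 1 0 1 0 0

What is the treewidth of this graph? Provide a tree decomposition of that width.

Treewidth 4.
Bags: B1 = {4, 6, 8, 9, 11}  B2 = {4, 5, 6, 9, 11}  B3 = {1, 4, 6, 8, 9}  B4 = {1, 4, 6, 8, 12}  B5 = {1, 4, 8, 10, 12}  B6 = {6, 7, 8, 9, 11}  B7 = {1, 3, 4, 6, 8}  B8 = {1, 2, 4, 8, 9}
Tree: B1–B2, B1–B3, B3–B4, B4–B5, B1–B6, B3–B7, B3–B8

Each bag holds 5 vertices, so the decomposition has width 4, which upper-bounds the treewidth. Conversely, {1, 2, 4, 8, 9} is a clique of size 5, and the vertices of any clique must share a bag in every tree decomposition; so some bag has ≥ 5 vertices and tw(G) ≥ 4. Combining the bounds, tw(G) = 4.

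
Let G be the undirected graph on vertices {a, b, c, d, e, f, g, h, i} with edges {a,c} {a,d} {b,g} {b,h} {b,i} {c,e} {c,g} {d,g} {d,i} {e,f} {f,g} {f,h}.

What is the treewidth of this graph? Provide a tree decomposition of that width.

Every bag has size at most 4, so the width is 4 − 1 = 3 and tw(G) ≤ 3. For the lower bound: the 4 vertex sets {a,d,i}, {c}, {g}, {b,e,f,h} are disjoint, each induces a connected subgraph, and every pair is joined by at least one edge of G. Contracting each set to a single vertex therefore yields K_{4} as a minor, and since treewidth is minor-monotone, tw(G) ≥ tw(K_{4}) = 3. Combining the bounds, tw(G) = 3.

Treewidth 3.
Bags: B1 = {a, c, d, i}  B2 = {c, d, g, i}  B3 = {b, c, g, i}  B4 = {b, c, e, g}  B5 = {b, e, f, g}  B6 = {b, e, f, h}
Tree: B1–B2, B2–B3, B3–B4, B4–B5, B5–B6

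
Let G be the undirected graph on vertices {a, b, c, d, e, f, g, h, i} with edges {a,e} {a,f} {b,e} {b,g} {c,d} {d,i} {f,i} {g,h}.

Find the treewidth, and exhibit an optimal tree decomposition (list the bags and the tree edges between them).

Treewidth 1.
Bags: B1 = {g, h}  B2 = {b, g}  B3 = {b, e}  B4 = {a, e}  B5 = {a, f}  B6 = {f, i}  B7 = {d, i}  B8 = {c, d}
Tree: B1–B2, B2–B3, B3–B4, B4–B5, B5–B6, B6–B7, B7–B8

Each bag holds 2 vertices, so the decomposition has width 1, which upper-bounds the treewidth. Any graph with an edge has treewidth ≥ 1, and G has the edge h–g. Combining the bounds, tw(G) = 1.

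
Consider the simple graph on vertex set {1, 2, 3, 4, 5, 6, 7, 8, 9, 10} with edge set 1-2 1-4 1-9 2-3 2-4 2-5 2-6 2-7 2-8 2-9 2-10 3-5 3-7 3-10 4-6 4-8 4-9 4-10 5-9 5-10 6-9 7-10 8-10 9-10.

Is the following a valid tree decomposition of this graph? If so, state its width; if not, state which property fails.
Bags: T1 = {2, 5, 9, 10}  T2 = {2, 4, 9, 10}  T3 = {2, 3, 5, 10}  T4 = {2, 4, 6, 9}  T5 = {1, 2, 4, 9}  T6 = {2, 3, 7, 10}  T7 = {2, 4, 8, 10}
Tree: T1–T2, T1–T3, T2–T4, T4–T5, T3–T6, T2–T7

Yes; width 3.

Every vertex of G appears in some bag (union = {1, 2, 3, 4, 5, 6, 7, 8, 9, 10}); every edge is covered by a bag; and for each vertex v the set of bags containing v is connected in the bag tree. The decomposition is therefore valid. The largest bag has 4 vertices, so the width is 3.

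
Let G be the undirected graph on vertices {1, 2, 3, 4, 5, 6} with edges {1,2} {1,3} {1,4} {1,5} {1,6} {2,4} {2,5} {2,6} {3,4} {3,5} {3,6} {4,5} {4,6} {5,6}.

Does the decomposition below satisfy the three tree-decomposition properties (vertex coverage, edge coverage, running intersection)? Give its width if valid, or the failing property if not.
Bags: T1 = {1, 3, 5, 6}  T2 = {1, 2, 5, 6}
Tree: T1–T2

A tree decomposition must satisfy three properties: every vertex lies in some bag; for every edge, both endpoints lie together in some bag; and for every vertex, the bags containing it form a connected subtree. Here vertex 4 appears in no bag, so the decomposition is invalid.

No — vertex 4 appears in no bag.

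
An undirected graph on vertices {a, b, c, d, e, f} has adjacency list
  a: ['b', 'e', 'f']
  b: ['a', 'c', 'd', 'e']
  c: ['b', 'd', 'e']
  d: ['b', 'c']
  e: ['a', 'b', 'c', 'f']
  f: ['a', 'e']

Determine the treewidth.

A width-2 tree decomposition is:
Bags: B1 = {b, c, e}  B2 = {a, b, e}  B3 = {b, c, d}  B4 = {a, e, f}
Tree: B1–B2, B1–B3, B2–B4
Each bag holds 3 vertices, so the decomposition has width 2, which upper-bounds the treewidth. On the other hand G contains the 3-clique {b, c, d}. A clique must lie in a single bag of any decomposition, so no decomposition can have width below 2. Therefore the treewidth is 2.

2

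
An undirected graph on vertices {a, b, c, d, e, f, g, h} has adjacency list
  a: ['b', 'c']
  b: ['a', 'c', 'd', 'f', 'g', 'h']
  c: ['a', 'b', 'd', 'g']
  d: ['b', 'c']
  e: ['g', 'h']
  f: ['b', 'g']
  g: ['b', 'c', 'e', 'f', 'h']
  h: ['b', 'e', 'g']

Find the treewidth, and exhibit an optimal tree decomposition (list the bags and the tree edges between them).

Treewidth 2.
One optimal decomposition is:
Bags: B1 = {b, g, h}  B2 = {b, c, g}  B3 = {a, b, c}  B4 = {b, f, g}  B5 = {e, g, h}  B6 = {b, c, d}
Tree: B1–B2, B2–B3, B2–B4, B1–B5, B2–B6

Every bag has size at most 3, so the width is 3 − 1 = 2 and tw(G) ≤ 2. For the lower bound, the 3 vertices {e, g, h} are pairwise adjacent, and any tree decomposition puts a clique entirely inside one bag — forcing width ≥ 2. Hence tw(G) = 2 exactly.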